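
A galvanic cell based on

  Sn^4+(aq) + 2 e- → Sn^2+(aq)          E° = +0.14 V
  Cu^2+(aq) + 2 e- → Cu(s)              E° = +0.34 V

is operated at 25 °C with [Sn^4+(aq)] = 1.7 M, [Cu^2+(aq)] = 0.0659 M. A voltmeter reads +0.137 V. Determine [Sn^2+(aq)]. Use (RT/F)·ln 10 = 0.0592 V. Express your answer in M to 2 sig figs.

With Cu²⁺/Cu at the cathode and Sn⁴⁺/Sn²⁺ at the anode, E°cell = +0.34 − (+0.14) = +0.20 V (n = 2).
From the Nernst equation, log Q = n(E° − E)/0.0592 = 2·(+0.20 − (+0.137))/0.0592 = 2.128.
For Cu^2+(aq) + Sn^2+(aq) → Cu(s) + Sn^4+(aq), the reaction quotient is Q = [Sn^4+(aq)] / ([Cu^2+(aq)]·[Sn^2+(aq)]).
Isolating [Sn^2+(aq)] in Q = 10^{2.128} yields log [Sn^2+(aq)] = −0.716, i.e. 0.19 M.

0.19 M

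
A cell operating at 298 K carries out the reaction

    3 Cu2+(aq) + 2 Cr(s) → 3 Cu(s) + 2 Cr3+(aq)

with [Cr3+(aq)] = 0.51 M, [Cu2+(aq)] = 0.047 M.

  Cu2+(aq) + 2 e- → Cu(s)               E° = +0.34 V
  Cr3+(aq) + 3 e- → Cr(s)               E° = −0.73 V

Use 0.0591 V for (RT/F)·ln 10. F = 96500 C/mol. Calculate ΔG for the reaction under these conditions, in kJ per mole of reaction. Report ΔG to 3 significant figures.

E°cell = +0.34 − (−0.73) = +1.07 V; the balanced reaction transfers n = 6 electrons.
The reaction quotient is [Cr3+(aq)]^2 / [Cu2+(aq)]^3 = 2.51×10^3; by Nernst, E = +1.07 − (0.0591/6)(3.399) = +1.0365 V.
Then ΔG = −nFE = −6 × 96500 × +1.0365 J/mol = −600 kJ/mol.

−600 kJ/mol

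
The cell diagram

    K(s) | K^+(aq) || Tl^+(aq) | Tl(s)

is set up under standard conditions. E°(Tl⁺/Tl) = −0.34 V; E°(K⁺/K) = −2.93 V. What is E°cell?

By convention the left-hand electrode in cell notation is the anode (oxidation) and the right-hand electrode is the cathode (reduction).
E°cell = E°(right) − E°(left) = −0.34 − (−2.93) = +2.59 V.

+2.59 V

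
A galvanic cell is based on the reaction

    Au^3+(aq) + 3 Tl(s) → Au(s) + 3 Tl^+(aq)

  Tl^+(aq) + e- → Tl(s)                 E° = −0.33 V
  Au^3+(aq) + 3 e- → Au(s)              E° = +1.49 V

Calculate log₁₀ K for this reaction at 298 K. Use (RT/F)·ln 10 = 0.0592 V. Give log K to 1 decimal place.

log K = 92.2

The Au³⁺/Au couple is reduced (cathode); E°cell = +1.49 − (−0.33) = +1.82 V with n = 3.
At equilibrium E = 0, so log K = nE°cell / 0.0592 = (3)(+1.82) / 0.0592 = 92.2.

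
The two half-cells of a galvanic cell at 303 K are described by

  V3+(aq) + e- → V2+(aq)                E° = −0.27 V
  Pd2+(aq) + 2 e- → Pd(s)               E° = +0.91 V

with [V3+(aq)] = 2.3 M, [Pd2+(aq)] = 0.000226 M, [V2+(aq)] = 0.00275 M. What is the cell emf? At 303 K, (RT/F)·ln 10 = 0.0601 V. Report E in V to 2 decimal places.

Since E°(Pd²⁺/Pd) > E°(V³⁺/V²⁺), Pd²⁺/Pd serves as the cathode.
The standard potential is +0.91 − (−0.27) = +1.18 V and the balanced reaction transfers n = 2 electrons.
For the overall reaction Pd2+(aq) + 2 V2+(aq) → Pd(s) + 2 V3+(aq), Q = [V3+(aq)]^2 / ([Pd2+(aq)]·[V2+(aq)]^2) = 3.1×10^9, giving log Q = 9.491.
Applying E = E° − (RT ln10/nF)·log Q gives +1.18 − (0.0601/2)(9.491) = +0.89 V.

+0.89 V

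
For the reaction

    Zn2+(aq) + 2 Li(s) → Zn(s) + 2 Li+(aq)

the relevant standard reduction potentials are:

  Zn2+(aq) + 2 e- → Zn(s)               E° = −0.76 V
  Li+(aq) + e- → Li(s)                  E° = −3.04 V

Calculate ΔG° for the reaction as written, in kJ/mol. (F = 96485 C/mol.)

−440 kJ/mol

In the reaction as written Zn2+(aq) is reduced, so the Zn²⁺/Zn couple is the cathode and Li⁺/Li is the anode.
E°cell = −0.76 − (−3.04) = +2.28 V; balancing electrons gives n = 2.
ΔG° = −nFE°cell = −(2)(96485)(+2.28) J/mol = −440 kJ/mol.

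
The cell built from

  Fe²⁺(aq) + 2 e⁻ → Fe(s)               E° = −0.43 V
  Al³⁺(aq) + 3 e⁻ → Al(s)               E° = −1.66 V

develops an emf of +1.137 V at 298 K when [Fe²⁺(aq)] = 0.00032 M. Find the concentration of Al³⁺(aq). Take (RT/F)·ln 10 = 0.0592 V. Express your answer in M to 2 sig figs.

The Fe²⁺/Fe couple has the larger reduction potential, so it is the cathode: E°cell = −0.43 − (−1.66) = +1.23 V and n = 6.
Rearranging E = E° − (0.0592/n)·log Q gives log Q = 6(+1.23 − (+1.137))/0.0592 = 9.426.
The balanced reaction is 3 Fe²⁺(aq) + 2 Al(s) → 3 Fe(s) + 2 Al³⁺(aq), so Q = [Al³⁺(aq)]^2 / [Fe²⁺(aq)]^3.
Solving for the unknown gives log [Al³⁺(aq)] = −0.529, so [Al³⁺(aq)] ≈ 0.30 M.

0.30 M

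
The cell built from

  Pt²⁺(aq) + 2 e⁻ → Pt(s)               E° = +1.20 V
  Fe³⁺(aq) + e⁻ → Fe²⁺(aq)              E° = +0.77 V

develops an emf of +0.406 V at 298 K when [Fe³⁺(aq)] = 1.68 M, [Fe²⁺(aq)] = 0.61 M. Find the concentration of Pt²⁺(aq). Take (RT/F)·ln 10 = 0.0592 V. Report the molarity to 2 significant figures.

1.2 M

Pt²⁺/Pt is the cathode (higher E°); E°cell = +1.20 − (+0.77) = +0.43 V with n = 2.
From the Nernst equation, log Q = n(E° − E)/0.0592 = 2·(+0.43 − (+0.406))/0.0592 = 0.811.
Balancing electrons gives Pt²⁺(aq) + 2 Fe²⁺(aq) → Pt(s) + 2 Fe³⁺(aq); thus Q = [Fe³⁺(aq)]^2 / ([Pt²⁺(aq)]·[Fe²⁺(aq)]^2).
Isolating [Pt²⁺(aq)] in Q = 10^{0.811} yields log [Pt²⁺(aq)] = 0.069, i.e. 1.2 M.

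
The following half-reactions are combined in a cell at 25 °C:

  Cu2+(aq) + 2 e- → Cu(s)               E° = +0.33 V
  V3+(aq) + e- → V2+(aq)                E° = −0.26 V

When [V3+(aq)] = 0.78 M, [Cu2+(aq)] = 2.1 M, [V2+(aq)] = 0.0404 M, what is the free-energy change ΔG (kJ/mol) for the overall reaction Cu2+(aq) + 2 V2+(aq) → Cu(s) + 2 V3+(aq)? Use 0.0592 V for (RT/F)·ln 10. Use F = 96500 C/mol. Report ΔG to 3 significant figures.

−101 kJ/mol

With Cu²⁺/Cu reduced at the cathode, E°cell = +0.33 − (−0.26) = +0.59 V and n = 2.
Q = [V3+(aq)]^2 / ([Cu2+(aq)]·[V2+(aq)]^2) = 178, so log Q = 2.249 and E = +0.59 − (0.0592/2)(2.249) = +0.5234 V.
Finally ΔG = −nFE = −(2)(96500 C/mol)(+0.5234 V) = −101 kJ/mol.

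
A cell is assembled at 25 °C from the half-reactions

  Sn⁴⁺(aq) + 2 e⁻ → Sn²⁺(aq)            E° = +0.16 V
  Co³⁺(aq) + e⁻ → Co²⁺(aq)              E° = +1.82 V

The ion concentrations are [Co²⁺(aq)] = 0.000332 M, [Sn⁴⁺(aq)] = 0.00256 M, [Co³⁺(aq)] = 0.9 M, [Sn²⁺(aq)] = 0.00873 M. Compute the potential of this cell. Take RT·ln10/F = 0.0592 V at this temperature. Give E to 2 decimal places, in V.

The Co³⁺/Co²⁺ couple has the more positive E°, so it is the cathode; Sn⁴⁺/Sn²⁺ is the anode.
The standard potential is +1.82 − (+0.16) = +1.66 V and the balanced reaction transfers n = 2 electrons.
Balancing gives 2 Co³⁺(aq) + Sn²⁺(aq) → 2 Co²⁺(aq) + Sn⁴⁺(aq); hence Q = ([Co²⁺(aq)]^2·[Sn⁴⁺(aq)]) / ([Co³⁺(aq)]^2·[Sn²⁺(aq)]) = 3.99×10^−8 (log Q = −7.399).
E = E° − (0.0592/n)·log Q = +1.66 − (0.0592/2)(−7.399) = +1.88 V.

+1.88 V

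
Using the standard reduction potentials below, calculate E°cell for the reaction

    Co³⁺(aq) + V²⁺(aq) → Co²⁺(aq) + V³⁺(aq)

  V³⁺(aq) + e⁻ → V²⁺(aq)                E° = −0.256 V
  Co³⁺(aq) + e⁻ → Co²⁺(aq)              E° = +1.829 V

+2.085 V

Co³⁺(aq) gains electrons, so the Co³⁺/Co²⁺ couple is the cathode; the V³⁺/V²⁺ couple is the anode.
E°cell = E°(cathode) − E°(anode) = +1.829 − (−0.256) = +2.085 V.
The positive value indicates the reaction is spontaneous as written.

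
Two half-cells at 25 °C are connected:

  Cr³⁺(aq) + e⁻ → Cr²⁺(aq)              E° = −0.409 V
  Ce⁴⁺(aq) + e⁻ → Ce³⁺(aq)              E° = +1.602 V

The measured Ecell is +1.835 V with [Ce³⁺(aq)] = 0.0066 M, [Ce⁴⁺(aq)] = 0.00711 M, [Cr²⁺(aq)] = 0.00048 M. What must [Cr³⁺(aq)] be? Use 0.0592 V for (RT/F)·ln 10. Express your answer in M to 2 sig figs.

0.49 M

The Ce⁴⁺/Ce³⁺ couple has the larger reduction potential, so it is the cathode: E°cell = +1.602 − (−0.409) = +2.011 V and n = 1.
Since E = E° − (0.0592/n)·log Q, log Q = n(E° − E)/0.0592 = 2.973.
Balancing electrons gives Ce⁴⁺(aq) + Cr²⁺(aq) → Ce³⁺(aq) + Cr³⁺(aq); thus Q = ([Ce³⁺(aq)]·[Cr³⁺(aq)]) / ([Ce⁴⁺(aq)]·[Cr²⁺(aq)]).
Solving for the unknown gives log [Cr³⁺(aq)] = −0.313, so [Cr³⁺(aq)] ≈ 0.49 M.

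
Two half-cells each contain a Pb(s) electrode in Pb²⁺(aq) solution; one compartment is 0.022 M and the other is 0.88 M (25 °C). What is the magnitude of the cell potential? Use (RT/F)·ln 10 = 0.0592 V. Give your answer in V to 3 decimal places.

0.047 V

For a concentration cell E°cell = 0, since both electrodes use the same couple.
The compartment with the higher Pb²⁺(aq) concentration (0.88 M) acts as the cathode; ions are reduced there and produced at the dilute (0.022 M) anode.
With n = 2, Ecell = −(0.0592/2)·log([dilute]/[conc]) = −(0.0592/2)·log(0.022/0.88) = +0.047 V.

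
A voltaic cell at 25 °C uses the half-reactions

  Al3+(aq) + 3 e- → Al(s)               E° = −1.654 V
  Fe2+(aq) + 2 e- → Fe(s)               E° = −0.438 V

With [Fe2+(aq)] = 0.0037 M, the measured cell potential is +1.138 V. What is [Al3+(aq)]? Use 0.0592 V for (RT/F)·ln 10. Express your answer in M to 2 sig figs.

With Fe²⁺/Fe at the cathode and Al³⁺/Al at the anode, E°cell = −0.438 − (−1.654) = +1.216 V (n = 6).
Since E = E° − (0.0592/n)·log Q, log Q = n(E° − E)/0.0592 = 7.905.
Balancing electrons gives 3 Fe2+(aq) + 2 Al(s) → 3 Fe(s) + 2 Al3+(aq); thus Q = [Al3+(aq)]^2 / [Fe2+(aq)]^3.
Substituting the known concentrations and solving, log [Al3+(aq)] = 0.305 and [Al3+(aq)] = 2.0 M.

2.0 M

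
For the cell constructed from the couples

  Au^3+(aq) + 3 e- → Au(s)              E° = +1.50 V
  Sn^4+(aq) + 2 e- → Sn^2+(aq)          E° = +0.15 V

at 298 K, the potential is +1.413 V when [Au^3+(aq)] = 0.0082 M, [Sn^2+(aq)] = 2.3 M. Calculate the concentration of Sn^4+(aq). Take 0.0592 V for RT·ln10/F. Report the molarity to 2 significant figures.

With Au³⁺/Au at the cathode and Sn⁴⁺/Sn²⁺ at the anode, E°cell = +1.50 − (+0.15) = +1.35 V (n = 6).
Since E = E° − (0.0592/n)·log Q, log Q = n(E° − E)/0.0592 = −6.385.
The balanced reaction is 2 Au^3+(aq) + 3 Sn^2+(aq) → 2 Au(s) + 3 Sn^4+(aq), so Q = [Sn^4+(aq)]^3 / ([Au^3+(aq)]^2·[Sn^2+(aq)]^3).
Isolating [Sn^4+(aq)] in Q = 10^{−6.385} yields log [Sn^4+(aq)] = −3.157, i.e. 0.00070 M.

0.00070 M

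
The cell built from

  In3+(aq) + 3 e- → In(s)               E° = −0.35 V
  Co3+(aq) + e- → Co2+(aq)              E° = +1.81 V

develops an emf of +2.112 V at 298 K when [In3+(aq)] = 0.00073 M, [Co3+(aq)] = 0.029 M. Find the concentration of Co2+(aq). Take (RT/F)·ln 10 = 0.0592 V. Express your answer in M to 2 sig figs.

With Co³⁺/Co²⁺ at the cathode and In³⁺/In at the anode, E°cell = +1.81 − (−0.35) = +2.16 V (n = 3).
Since E = E° − (0.0592/n)·log Q, log Q = n(E° − E)/0.0592 = 2.432.
The balanced reaction is 3 Co3+(aq) + In(s) → 3 Co2+(aq) + In3+(aq), so Q = ([Co2+(aq)]^3·[In3+(aq)]) / [Co3+(aq)]^3.
Isolating [Co2+(aq)] in Q = 10^{2.432} yields log [Co2+(aq)] = 0.319, i.e. 2.1 M.

2.1 M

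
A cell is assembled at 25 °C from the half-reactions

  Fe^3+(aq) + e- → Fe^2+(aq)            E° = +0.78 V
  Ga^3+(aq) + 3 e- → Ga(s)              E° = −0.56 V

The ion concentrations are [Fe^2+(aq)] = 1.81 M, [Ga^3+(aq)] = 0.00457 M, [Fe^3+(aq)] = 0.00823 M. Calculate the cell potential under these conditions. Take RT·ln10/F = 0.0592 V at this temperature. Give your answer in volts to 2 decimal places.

Fe³⁺/Fe²⁺ is reduced (cathode, E° = +0.78 V) and Ga³⁺/Ga is oxidized (anode).
The standard potential is +0.78 − (−0.56) = +1.34 V and the balanced reaction transfers n = 3 electrons.
For the overall reaction 3 Fe^3+(aq) + Ga(s) → 3 Fe^2+(aq) + Ga^3+(aq), Q = ([Fe^2+(aq)]^3·[Ga^3+(aq)]) / [Fe^3+(aq)]^3 = 4.86×10^4, giving log Q = 4.687.
Applying E = E° − (RT ln10/nF)·log Q gives +1.34 − (0.0592/3)(4.687) = +1.25 V.

+1.25 V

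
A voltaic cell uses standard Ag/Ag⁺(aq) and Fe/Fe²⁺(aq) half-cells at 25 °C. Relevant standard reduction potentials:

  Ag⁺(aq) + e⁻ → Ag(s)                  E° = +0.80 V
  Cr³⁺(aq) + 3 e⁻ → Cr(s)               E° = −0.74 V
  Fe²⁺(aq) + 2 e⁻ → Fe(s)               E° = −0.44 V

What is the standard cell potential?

+1.24 V

Of the two couples in this cell, the one with the more positive reduction potential is reduced at the cathode: here that is Ag⁺/Ag (+0.80 V); Fe²⁺/Fe (−0.44 V) is the anode.
E°cell = E°(cathode) − E°(anode) = +0.80 − (−0.44) = +1.24 V.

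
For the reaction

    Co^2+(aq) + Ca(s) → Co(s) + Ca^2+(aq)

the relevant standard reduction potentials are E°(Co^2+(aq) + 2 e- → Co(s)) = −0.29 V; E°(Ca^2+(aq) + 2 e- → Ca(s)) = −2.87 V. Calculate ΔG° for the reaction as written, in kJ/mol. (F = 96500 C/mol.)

In the reaction as written Co^2+(aq) is reduced, so the Co²⁺/Co couple is the cathode and Ca²⁺/Ca is the anode.
E°cell = −0.29 − (−2.87) = +2.58 V; balancing electrons gives n = 2.
ΔG° = −nFE°cell = −(2)(96500)(+2.58) J/mol = −498 kJ/mol.

−498 kJ/mol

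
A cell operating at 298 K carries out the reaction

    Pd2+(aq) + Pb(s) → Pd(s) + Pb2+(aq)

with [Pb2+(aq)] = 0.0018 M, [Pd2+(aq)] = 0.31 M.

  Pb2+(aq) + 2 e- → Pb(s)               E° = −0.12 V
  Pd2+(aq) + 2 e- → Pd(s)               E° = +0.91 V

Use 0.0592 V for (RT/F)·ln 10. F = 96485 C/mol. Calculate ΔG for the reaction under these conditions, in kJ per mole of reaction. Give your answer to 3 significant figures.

−212 kJ/mol

The standard cell potential is +0.91 − (−0.12) = +1.03 V, with n = 2 electrons in the balanced equation.
Here Q = [Pb2+(aq)] / [Pd2+(aq)] = 0.00581 (log Q = −2.236), giving E = +1.03 − (0.0592/2)·(−2.236) = +1.0962 V.
ΔG = −nFE = −(2)(96485)(+1.0962) J/mol = −212 kJ/mol.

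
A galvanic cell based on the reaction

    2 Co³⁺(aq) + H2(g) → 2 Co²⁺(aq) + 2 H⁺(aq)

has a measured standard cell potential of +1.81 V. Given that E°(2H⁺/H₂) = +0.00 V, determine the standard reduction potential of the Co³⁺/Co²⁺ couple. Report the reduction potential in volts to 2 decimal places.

+1.81 V

In the reaction as written the Co³⁺/Co²⁺ couple is reduced (cathode) and 2H⁺/H₂ is oxidized (anode), so E°cell = E°(Co³⁺/Co²⁺) − E°(2H⁺/H₂).
E°(Co³⁺/Co²⁺) = E°cell + E°(anode) = +1.81 + (+0.00) = +1.81 V.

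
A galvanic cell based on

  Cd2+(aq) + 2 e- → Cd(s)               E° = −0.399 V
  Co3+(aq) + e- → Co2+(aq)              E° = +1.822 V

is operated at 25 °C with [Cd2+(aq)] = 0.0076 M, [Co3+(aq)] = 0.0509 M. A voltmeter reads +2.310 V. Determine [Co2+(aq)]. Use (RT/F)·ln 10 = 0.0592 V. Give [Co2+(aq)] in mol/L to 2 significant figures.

0.018 M

The Co³⁺/Co²⁺ couple has the larger reduction potential, so it is the cathode: E°cell = +1.822 − (−0.399) = +2.221 V and n = 2.
Since E = E° − (0.0592/n)·log Q, log Q = n(E° − E)/0.0592 = −3.007.
The balanced reaction is 2 Co3+(aq) + Cd(s) → 2 Co2+(aq) + Cd2+(aq), so Q = ([Co2+(aq)]^2·[Cd2+(aq)]) / [Co3+(aq)]^2.
Isolating [Co2+(aq)] in Q = 10^{−3.007} yields log [Co2+(aq)] = −1.737, i.e. 0.018 M.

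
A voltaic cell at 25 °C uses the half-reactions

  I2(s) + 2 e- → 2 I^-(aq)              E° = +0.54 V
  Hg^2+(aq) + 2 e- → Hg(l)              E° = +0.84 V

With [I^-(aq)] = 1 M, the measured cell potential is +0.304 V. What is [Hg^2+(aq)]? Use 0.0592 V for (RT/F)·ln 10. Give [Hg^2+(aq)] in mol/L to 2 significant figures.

The Hg²⁺/Hg couple has the larger reduction potential, so it is the cathode: E°cell = +0.84 − (+0.54) = +0.30 V and n = 2.
Rearranging E = E° − (0.0592/n)·log Q gives log Q = 2(+0.30 − (+0.304))/0.0592 = −0.135.
For Hg^2+(aq) + 2 I^-(aq) → Hg(l) + I2(s), the reaction quotient is Q = 1 / ([Hg^2+(aq)]·[I^-(aq)]^2).
Isolating [Hg^2+(aq)] in Q = 10^{−0.135} yields log [Hg^2+(aq)] = 0.135, i.e. 1.4 M.

1.4 M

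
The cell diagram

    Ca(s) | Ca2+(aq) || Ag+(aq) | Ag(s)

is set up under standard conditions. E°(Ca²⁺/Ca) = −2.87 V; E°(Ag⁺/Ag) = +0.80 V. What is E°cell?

+3.67 V

By convention the left-hand electrode in cell notation is the anode (oxidation) and the right-hand electrode is the cathode (reduction).
E°cell = E°(right) − E°(left) = +0.80 − (−2.87) = +3.67 V.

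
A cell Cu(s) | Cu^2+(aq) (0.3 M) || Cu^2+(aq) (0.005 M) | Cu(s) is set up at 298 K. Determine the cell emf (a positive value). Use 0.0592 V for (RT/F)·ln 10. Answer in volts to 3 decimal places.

For a concentration cell E°cell = 0, since both electrodes use the same couple.
The compartment with the higher Cu^2+(aq) concentration (0.3 M) acts as the cathode; ions are reduced there and produced at the dilute (0.005 M) anode.
With n = 2, Ecell = −(0.0592/2)·log([dilute]/[conc]) = −(0.0592/2)·log(0.005/0.3) = +0.053 V.

0.053 V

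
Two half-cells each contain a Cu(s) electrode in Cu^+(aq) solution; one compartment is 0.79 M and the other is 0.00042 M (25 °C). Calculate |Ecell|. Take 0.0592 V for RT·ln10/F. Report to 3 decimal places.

0.194 V

For a concentration cell E°cell = 0, since both electrodes use the same couple.
The compartment with the higher Cu^+(aq) concentration (0.79 M) acts as the cathode; ions are reduced there and produced at the dilute (0.00042 M) anode.
With n = 1, Ecell = −(0.0592/1)·log([dilute]/[conc]) = −(0.0592/1)·log(0.00042/0.79) = +0.194 V.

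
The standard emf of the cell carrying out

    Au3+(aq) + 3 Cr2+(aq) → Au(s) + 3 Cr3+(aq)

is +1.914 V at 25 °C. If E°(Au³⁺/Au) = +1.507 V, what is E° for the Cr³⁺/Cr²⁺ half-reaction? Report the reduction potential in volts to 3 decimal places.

−0.407 V

In the reaction as written the Au³⁺/Au couple is reduced (cathode) and Cr³⁺/Cr²⁺ is oxidized (anode), so E°cell = E°(Au³⁺/Au) − E°(Cr³⁺/Cr²⁺).
E°(Cr³⁺/Cr²⁺) = E°(cathode) − E°cell = +1.507 − (+1.914) = −0.407 V.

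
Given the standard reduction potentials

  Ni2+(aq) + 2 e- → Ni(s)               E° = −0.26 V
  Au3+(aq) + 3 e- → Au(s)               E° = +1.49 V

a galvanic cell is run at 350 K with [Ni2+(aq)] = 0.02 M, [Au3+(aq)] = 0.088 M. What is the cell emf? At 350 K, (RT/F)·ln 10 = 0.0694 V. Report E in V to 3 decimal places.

The Au³⁺/Au couple has the more positive E°, so it is the cathode; Ni²⁺/Ni is the anode.
E°cell = +1.49 − (−0.26) = +1.75 V, with n = 6 electrons transferred.
Balancing gives 2 Au3+(aq) + 3 Ni(s) → 2 Au(s) + 3 Ni2+(aq); hence Q = [Ni2+(aq)]^3 / [Au3+(aq)]^2 = 0.00103 (log Q = −2.986).
By the Nernst equation, E = +1.75 − (0.0694/6)·(−2.986) = +1.785 V.

+1.785 V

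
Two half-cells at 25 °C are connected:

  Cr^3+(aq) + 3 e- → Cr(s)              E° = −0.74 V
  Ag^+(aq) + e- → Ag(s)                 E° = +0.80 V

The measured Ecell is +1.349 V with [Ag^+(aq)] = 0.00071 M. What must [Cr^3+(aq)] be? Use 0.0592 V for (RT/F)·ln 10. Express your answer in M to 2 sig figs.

1.7 M

Ag⁺/Ag is the cathode (higher E°); E°cell = +0.80 − (−0.74) = +1.54 V with n = 3.
From the Nernst equation, log Q = n(E° − E)/0.0592 = 3·(+1.54 − (+1.349))/0.0592 = 9.679.
For 3 Ag^+(aq) + Cr(s) → 3 Ag(s) + Cr^3+(aq), the reaction quotient is Q = [Cr^3+(aq)] / [Ag^+(aq)]^3.
Solving for the unknown gives log [Cr^3+(aq)] = 0.233, so [Cr^3+(aq)] ≈ 1.7 M.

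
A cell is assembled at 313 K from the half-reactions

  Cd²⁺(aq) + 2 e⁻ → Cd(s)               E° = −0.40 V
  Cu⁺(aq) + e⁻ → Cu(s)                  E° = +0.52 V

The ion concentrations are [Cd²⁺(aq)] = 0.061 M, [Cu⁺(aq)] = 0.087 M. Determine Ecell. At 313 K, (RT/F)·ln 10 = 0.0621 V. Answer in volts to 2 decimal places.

Cu⁺/Cu is reduced (cathode, E° = +0.52 V) and Cd²⁺/Cd is oxidized (anode).
E°cell = +0.52 − (−0.40) = +0.92 V, with n = 2 electrons transferred.
For the overall reaction 2 Cu⁺(aq) + Cd(s) → 2 Cu(s) + Cd²⁺(aq), Q = [Cd²⁺(aq)] / [Cu⁺(aq)]^2 = 8.06, giving log Q = 0.906.
By the Nernst equation, E = +0.92 − (0.0621/2)·(0.906) = +0.89 V.

+0.89 V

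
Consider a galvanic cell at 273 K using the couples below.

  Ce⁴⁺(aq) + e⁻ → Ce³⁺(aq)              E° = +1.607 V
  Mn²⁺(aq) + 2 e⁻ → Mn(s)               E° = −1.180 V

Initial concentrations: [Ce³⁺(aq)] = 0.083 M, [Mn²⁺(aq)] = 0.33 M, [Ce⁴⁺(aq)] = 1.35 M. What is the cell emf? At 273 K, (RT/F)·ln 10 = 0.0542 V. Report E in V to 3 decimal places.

+2.866 V

Ce⁴⁺/Ce³⁺ is reduced (cathode, E° = +1.607 V) and Mn²⁺/Mn is oxidized (anode).
E°cell = E°cat − E°an = +1.607 − (−1.180) = +2.787 V; n = 2.
The balanced reaction is 2 Ce⁴⁺(aq) + Mn(s) → 2 Ce³⁺(aq) + Mn²⁺(aq), so Q = ([Ce³⁺(aq)]^2·[Mn²⁺(aq)]) / [Ce⁴⁺(aq)]^2 = 0.00125 and log Q = −2.904.
Applying E = E° − (RT ln10/nF)·log Q gives +2.787 − (0.0542/2)(−2.904) = +2.866 V.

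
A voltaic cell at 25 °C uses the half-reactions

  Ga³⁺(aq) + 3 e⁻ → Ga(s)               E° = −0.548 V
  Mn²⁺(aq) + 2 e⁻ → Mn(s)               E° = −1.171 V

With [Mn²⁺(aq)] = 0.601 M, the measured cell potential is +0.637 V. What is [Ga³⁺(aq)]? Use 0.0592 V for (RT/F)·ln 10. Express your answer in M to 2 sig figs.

With Ga³⁺/Ga at the cathode and Mn²⁺/Mn at the anode, E°cell = −0.548 − (−1.171) = +0.623 V (n = 6).
From the Nernst equation, log Q = n(E° − E)/0.0592 = 6·(+0.623 − (+0.637))/0.0592 = −1.419.
For 2 Ga³⁺(aq) + 3 Mn(s) → 2 Ga(s) + 3 Mn²⁺(aq), the reaction quotient is Q = [Mn²⁺(aq)]^3 / [Ga³⁺(aq)]^2.
Solving for the unknown gives log [Ga³⁺(aq)] = 0.378, so [Ga³⁺(aq)] ≈ 2.4 M.

2.4 M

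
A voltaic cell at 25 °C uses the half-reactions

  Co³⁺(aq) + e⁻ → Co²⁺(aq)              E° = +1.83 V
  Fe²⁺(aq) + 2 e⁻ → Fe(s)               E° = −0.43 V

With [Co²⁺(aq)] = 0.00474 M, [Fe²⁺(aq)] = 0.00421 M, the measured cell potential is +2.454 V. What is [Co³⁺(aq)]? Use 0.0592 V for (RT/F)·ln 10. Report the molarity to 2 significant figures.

0.58 M

Co³⁺/Co²⁺ is the cathode (higher E°); E°cell = +1.83 − (−0.43) = +2.26 V with n = 2.
Rearranging E = E° − (0.0592/n)·log Q gives log Q = 2(+2.26 − (+2.454))/0.0592 = −6.554.
The balanced reaction is 2 Co³⁺(aq) + Fe(s) → 2 Co²⁺(aq) + Fe²⁺(aq), so Q = ([Co²⁺(aq)]^2·[Fe²⁺(aq)]) / [Co³⁺(aq)]^2.
Substituting the known concentrations and solving, log [Co³⁺(aq)] = −0.235 and [Co³⁺(aq)] = 0.58 M.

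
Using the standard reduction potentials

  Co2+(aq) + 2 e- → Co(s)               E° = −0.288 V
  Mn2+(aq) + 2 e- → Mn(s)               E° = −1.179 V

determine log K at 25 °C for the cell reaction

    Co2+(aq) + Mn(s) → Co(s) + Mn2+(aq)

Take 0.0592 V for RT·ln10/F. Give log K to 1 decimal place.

The Co²⁺/Co couple is reduced (cathode); E°cell = −0.288 − (−1.179) = +0.891 V with n = 2.
At equilibrium E = 0, so log K = nE°cell / 0.0592 = (2)(+0.891) / 0.0592 = 30.1.

log K = 30.1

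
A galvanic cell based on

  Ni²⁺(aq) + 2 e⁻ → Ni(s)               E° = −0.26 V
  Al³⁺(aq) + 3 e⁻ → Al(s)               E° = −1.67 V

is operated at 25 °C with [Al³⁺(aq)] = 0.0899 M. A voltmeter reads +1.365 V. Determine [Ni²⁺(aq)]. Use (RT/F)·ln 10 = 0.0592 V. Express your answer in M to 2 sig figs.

The Ni²⁺/Ni couple has the larger reduction potential, so it is the cathode: E°cell = −0.26 − (−1.67) = +1.41 V and n = 6.
Rearranging E = E° − (0.0592/n)·log Q gives log Q = 6(+1.41 − (+1.365))/0.0592 = 4.561.
The balanced reaction is 3 Ni²⁺(aq) + 2 Al(s) → 3 Ni(s) + 2 Al³⁺(aq), so Q = [Al³⁺(aq)]^2 / [Ni²⁺(aq)]^3.
Solving for the unknown gives log [Ni²⁺(aq)] = −2.218, so [Ni²⁺(aq)] ≈ 0.0061 M.

0.0061 M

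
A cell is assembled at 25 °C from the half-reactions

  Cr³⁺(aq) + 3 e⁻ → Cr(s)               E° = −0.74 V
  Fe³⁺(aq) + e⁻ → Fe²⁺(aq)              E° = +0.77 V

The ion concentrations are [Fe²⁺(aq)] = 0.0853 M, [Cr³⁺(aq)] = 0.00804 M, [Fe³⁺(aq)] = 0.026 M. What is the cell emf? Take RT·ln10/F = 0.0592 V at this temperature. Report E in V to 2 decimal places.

+1.52 V

Since E°(Fe³⁺/Fe²⁺) > E°(Cr³⁺/Cr), Fe³⁺/Fe²⁺ serves as the cathode.
The standard potential is +0.77 − (−0.74) = +1.51 V and the balanced reaction transfers n = 3 electrons.
The balanced reaction is 3 Fe³⁺(aq) + Cr(s) → 3 Fe²⁺(aq) + Cr³⁺(aq), so Q = ([Fe²⁺(aq)]^3·[Cr³⁺(aq)]) / [Fe³⁺(aq)]^3 = 0.284 and log Q = −0.547.
E = E° − (0.0592/n)·log Q = +1.51 − (0.0592/3)(−0.547) = +1.52 V.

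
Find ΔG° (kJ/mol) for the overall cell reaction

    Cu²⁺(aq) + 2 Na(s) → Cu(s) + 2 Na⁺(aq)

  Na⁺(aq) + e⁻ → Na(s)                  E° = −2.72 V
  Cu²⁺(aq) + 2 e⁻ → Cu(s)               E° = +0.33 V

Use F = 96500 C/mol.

−589 kJ/mol

In the reaction as written Cu²⁺(aq) is reduced, so the Cu²⁺/Cu couple is the cathode and Na⁺/Na is the anode.
E°cell = +0.33 − (−2.72) = +3.05 V; balancing electrons gives n = 2.
ΔG° = −nFE°cell = −(2)(96500)(+3.05) J/mol = −589 kJ/mol.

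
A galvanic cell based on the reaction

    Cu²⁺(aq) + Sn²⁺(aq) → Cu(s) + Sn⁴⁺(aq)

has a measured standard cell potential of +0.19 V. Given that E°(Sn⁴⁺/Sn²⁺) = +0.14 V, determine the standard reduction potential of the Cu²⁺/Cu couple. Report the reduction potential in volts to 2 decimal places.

In the reaction as written the Cu²⁺/Cu couple is reduced (cathode) and Sn⁴⁺/Sn²⁺ is oxidized (anode), so E°cell = E°(Cu²⁺/Cu) − E°(Sn⁴⁺/Sn²⁺).
E°(Cu²⁺/Cu) = E°cell + E°(anode) = +0.19 + (+0.14) = +0.33 V.

+0.33 V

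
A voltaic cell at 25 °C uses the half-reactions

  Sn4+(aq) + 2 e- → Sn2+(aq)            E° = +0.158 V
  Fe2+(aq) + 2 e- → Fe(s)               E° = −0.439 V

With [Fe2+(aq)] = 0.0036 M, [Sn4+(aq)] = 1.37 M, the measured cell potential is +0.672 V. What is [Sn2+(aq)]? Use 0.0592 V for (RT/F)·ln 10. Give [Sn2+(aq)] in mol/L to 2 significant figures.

Sn⁴⁺/Sn²⁺ is the cathode (higher E°); E°cell = +0.158 − (−0.439) = +0.597 V with n = 2.
From the Nernst equation, log Q = n(E° − E)/0.0592 = 2·(+0.597 − (+0.672))/0.0592 = −2.534.
For Sn4+(aq) + Fe(s) → Sn2+(aq) + Fe2+(aq), the reaction quotient is Q = ([Sn2+(aq)]·[Fe2+(aq)]) / [Sn4+(aq)].
Isolating [Sn2+(aq)] in Q = 10^{−2.534} yields log [Sn2+(aq)] = 0.046, i.e. 1.1 M.

1.1 M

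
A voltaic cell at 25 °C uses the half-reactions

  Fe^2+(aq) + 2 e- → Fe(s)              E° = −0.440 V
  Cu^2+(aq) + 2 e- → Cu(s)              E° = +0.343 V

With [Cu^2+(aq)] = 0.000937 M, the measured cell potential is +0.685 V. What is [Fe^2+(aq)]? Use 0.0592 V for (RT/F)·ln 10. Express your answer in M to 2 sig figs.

1.9 M

Cu²⁺/Cu is the cathode (higher E°); E°cell = +0.343 − (−0.440) = +0.783 V with n = 2.
From the Nernst equation, log Q = n(E° − E)/0.0592 = 2·(+0.783 − (+0.685))/0.0592 = 3.311.
Balancing electrons gives Cu^2+(aq) + Fe(s) → Cu(s) + Fe^2+(aq); thus Q = [Fe^2+(aq)] / [Cu^2+(aq)].
Isolating [Fe^2+(aq)] in Q = 10^{3.311} yields log [Fe^2+(aq)] = 0.283, i.e. 1.9 M.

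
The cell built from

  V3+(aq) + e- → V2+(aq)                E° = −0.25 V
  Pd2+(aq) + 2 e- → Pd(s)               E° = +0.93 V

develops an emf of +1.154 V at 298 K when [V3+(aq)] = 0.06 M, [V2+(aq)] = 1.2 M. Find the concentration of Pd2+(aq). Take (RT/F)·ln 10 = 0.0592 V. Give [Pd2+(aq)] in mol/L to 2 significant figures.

0.00033 M

With Pd²⁺/Pd at the cathode and V³⁺/V²⁺ at the anode, E°cell = +0.93 − (−0.25) = +1.18 V (n = 2).
From the Nernst equation, log Q = n(E° − E)/0.0592 = 2·(+1.18 − (+1.154))/0.0592 = 0.878.
Balancing electrons gives Pd2+(aq) + 2 V2+(aq) → Pd(s) + 2 V3+(aq); thus Q = [V3+(aq)]^2 / ([Pd2+(aq)]·[V2+(aq)]^2).
Substituting the known concentrations and solving, log [Pd2+(aq)] = −3.480 and [Pd2+(aq)] = 0.00033 M.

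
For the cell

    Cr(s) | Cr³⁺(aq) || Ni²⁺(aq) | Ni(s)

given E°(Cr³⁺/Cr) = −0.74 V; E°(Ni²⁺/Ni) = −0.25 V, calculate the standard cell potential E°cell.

+0.49 V

By convention the left-hand electrode in cell notation is the anode (oxidation) and the right-hand electrode is the cathode (reduction).
E°cell = E°(right) − E°(left) = −0.25 − (−0.74) = +0.49 V.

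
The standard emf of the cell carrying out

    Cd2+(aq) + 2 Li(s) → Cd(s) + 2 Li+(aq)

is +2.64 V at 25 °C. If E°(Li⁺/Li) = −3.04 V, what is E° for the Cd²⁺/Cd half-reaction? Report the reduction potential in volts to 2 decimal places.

−0.40 V

In the reaction as written the Cd²⁺/Cd couple is reduced (cathode) and Li⁺/Li is oxidized (anode), so E°cell = E°(Cd²⁺/Cd) − E°(Li⁺/Li).
E°(Cd²⁺/Cd) = E°cell + E°(anode) = +2.64 + (−3.04) = −0.40 V.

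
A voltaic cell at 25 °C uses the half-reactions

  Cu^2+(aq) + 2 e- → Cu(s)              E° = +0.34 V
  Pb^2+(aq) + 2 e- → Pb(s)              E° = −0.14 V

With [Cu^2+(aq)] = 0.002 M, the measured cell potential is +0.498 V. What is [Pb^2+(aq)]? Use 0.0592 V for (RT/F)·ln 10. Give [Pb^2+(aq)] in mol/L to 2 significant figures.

The Cu²⁺/Cu couple has the larger reduction potential, so it is the cathode: E°cell = +0.34 − (−0.14) = +0.48 V and n = 2.
Rearranging E = E° − (0.0592/n)·log Q gives log Q = 2(+0.48 − (+0.498))/0.0592 = −0.608.
For Cu^2+(aq) + Pb(s) → Cu(s) + Pb^2+(aq), the reaction quotient is Q = [Pb^2+(aq)] / [Cu^2+(aq)].
Isolating [Pb^2+(aq)] in Q = 10^{−0.608} yields log [Pb^2+(aq)] = −3.307, i.e. 0.00049 M.

0.00049 M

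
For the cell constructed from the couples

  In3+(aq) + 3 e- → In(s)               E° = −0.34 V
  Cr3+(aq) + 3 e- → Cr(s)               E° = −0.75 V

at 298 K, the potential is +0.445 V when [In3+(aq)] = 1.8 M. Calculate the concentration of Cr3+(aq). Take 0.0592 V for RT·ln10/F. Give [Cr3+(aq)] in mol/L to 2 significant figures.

In³⁺/In is the cathode (higher E°); E°cell = −0.34 − (−0.75) = +0.41 V with n = 3.
Rearranging E = E° − (0.0592/n)·log Q gives log Q = 3(+0.41 − (+0.445))/0.0592 = −1.774.
The balanced reaction is In3+(aq) + Cr(s) → In(s) + Cr3+(aq), so Q = [Cr3+(aq)] / [In3+(aq)].
Solving for the unknown gives log [Cr3+(aq)] = −1.519, so [Cr3+(aq)] ≈ 0.030 M.

0.030 M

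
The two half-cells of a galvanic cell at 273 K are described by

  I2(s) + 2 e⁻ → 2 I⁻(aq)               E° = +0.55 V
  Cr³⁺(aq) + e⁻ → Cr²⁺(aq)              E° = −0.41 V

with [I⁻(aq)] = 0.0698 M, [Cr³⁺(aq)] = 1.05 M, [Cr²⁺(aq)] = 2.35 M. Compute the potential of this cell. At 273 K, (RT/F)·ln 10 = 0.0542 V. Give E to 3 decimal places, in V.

The I₂/I⁻ couple has the more positive E°, so it is the cathode; Cr³⁺/Cr²⁺ is the anode.
The standard potential is +0.55 − (−0.41) = +0.96 V and the balanced reaction transfers n = 2 electrons.
For the overall reaction I2(s) + 2 Cr²⁺(aq) → 2 I⁻(aq) + 2 Cr³⁺(aq), Q = ([I⁻(aq)]^2·[Cr³⁺(aq)]^2) / [Cr²⁺(aq)]^2 = 0.000973, giving log Q = −3.012.
By the Nernst equation, E = +0.96 − (0.0542/2)·(−3.012) = +1.042 V.

+1.042 V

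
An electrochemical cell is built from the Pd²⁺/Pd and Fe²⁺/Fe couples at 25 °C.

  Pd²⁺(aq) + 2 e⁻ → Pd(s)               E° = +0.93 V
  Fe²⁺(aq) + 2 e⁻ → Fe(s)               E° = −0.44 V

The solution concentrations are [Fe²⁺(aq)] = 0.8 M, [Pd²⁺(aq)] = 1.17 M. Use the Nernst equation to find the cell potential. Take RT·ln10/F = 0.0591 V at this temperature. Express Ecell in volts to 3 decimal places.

+1.375 V

The Pd²⁺/Pd couple has the more positive E°, so it is the cathode; Fe²⁺/Fe is the anode.
E°cell = E°cat − E°an = +0.93 − (−0.44) = +1.37 V; n = 2.
The balanced reaction is Pd²⁺(aq) + Fe(s) → Pd(s) + Fe²⁺(aq), so Q = [Fe²⁺(aq)] / [Pd²⁺(aq)] = 0.684 and log Q = −0.165.
By the Nernst equation, E = +1.37 − (0.0591/2)·(−0.165) = +1.375 V.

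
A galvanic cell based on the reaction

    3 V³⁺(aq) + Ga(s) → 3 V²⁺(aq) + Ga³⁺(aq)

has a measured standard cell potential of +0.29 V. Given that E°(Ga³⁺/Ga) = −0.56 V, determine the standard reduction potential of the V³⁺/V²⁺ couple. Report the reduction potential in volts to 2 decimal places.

In the reaction as written the V³⁺/V²⁺ couple is reduced (cathode) and Ga³⁺/Ga is oxidized (anode), so E°cell = E°(V³⁺/V²⁺) − E°(Ga³⁺/Ga).
E°(V³⁺/V²⁺) = E°cell + E°(anode) = +0.29 + (−0.56) = −0.27 V.

−0.27 V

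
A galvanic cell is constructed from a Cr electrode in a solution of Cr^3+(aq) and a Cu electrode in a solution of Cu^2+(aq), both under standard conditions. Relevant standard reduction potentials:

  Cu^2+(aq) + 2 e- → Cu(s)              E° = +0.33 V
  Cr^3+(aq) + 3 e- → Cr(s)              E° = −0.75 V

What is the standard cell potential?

The Cu²⁺/Cu couple has the higher E°, so Cu ion is reduced (cathode) and Cr is oxidized (anode).
E°cell = E°(cathode) − E°(anode) = +0.33 − (−0.75) = +1.08 V.

+1.08 V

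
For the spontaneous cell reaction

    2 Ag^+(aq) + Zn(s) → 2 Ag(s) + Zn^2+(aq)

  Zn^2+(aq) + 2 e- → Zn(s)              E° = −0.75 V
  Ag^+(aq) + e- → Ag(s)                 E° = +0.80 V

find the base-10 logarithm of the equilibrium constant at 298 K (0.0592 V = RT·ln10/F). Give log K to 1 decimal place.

The Ag⁺/Ag couple is reduced (cathode); E°cell = +0.80 − (−0.75) = +1.55 V with n = 2.
At equilibrium E = 0, so log K = nE°cell / 0.0592 = (2)(+1.55) / 0.0592 = 52.4.

log K = 52.4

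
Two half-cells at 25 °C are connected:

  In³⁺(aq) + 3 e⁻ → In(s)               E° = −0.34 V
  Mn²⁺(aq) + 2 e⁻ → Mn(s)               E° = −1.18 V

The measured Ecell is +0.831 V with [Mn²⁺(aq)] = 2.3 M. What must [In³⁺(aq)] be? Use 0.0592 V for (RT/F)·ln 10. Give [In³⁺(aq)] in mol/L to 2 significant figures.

1.2 M

In³⁺/In is the cathode (higher E°); E°cell = −0.34 − (−1.18) = +0.84 V with n = 6.
From the Nernst equation, log Q = n(E° − E)/0.0592 = 6·(+0.84 − (+0.831))/0.0592 = 0.912.
For 2 In³⁺(aq) + 3 Mn(s) → 2 In(s) + 3 Mn²⁺(aq), the reaction quotient is Q = [Mn²⁺(aq)]^3 / [In³⁺(aq)]^2.
Substituting the known concentrations and solving, log [In³⁺(aq)] = 0.087 and [In³⁺(aq)] = 1.2 M.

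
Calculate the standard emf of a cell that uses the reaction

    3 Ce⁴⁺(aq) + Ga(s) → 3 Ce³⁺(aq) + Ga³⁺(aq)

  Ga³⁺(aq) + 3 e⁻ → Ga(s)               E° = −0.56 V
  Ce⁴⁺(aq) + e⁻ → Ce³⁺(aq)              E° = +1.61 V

+2.17 V

Ce⁴⁺(aq) gains electrons, so the Ce⁴⁺/Ce³⁺ couple is the cathode; the Ga³⁺/Ga couple is the anode.
E°cell = E°(cathode) − E°(anode) = +1.61 − (−0.56) = +2.17 V.
The positive value indicates the reaction is spontaneous as written.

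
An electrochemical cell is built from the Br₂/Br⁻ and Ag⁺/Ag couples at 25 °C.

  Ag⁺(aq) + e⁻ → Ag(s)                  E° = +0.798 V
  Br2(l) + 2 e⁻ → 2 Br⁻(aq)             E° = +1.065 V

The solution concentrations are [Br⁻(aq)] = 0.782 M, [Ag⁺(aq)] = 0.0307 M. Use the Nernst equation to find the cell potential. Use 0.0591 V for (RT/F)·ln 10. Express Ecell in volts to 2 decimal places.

+0.36 V

Since E°(Br₂/Br⁻) > E°(Ag⁺/Ag), Br₂/Br⁻ serves as the cathode.
The standard potential is +1.065 − (+0.798) = +0.267 V and the balanced reaction transfers n = 2 electrons.
Balancing gives Br2(l) + 2 Ag(s) → 2 Br⁻(aq) + 2 Ag⁺(aq); hence Q = [Br⁻(aq)]^2·[Ag⁺(aq)]^2 = 0.000576 (log Q = −3.239).
E = E° − (0.0591/n)·log Q = +0.267 − (0.0591/2)(−3.239) = +0.36 V.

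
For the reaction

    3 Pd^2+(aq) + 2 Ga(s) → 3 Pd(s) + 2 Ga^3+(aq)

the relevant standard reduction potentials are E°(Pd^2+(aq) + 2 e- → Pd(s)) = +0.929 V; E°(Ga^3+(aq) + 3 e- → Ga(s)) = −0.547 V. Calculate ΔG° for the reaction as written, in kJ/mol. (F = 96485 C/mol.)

In the reaction as written Pd^2+(aq) is reduced, so the Pd²⁺/Pd couple is the cathode and Ga³⁺/Ga is the anode.
E°cell = +0.929 − (−0.547) = +1.476 V; balancing electrons gives n = 6.
ΔG° = −nFE°cell = −(6)(96485)(+1.476) J/mol = −854 kJ/mol.

−854 kJ/mol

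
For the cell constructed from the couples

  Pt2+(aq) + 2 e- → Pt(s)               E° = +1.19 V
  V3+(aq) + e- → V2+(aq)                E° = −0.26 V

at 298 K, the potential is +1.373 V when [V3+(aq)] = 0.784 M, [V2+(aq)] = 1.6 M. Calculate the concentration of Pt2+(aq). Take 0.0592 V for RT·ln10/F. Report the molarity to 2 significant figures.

0.00060 M

The Pt²⁺/Pt couple has the larger reduction potential, so it is the cathode: E°cell = +1.19 − (−0.26) = +1.45 V and n = 2.
Rearranging E = E° − (0.0592/n)·log Q gives log Q = 2(+1.45 − (+1.373))/0.0592 = 2.601.
The balanced reaction is Pt2+(aq) + 2 V2+(aq) → Pt(s) + 2 V3+(aq), so Q = [V3+(aq)]^2 / ([Pt2+(aq)]·[V2+(aq)]^2).
Substituting the known concentrations and solving, log [Pt2+(aq)] = −3.221 and [Pt2+(aq)] = 0.00060 M.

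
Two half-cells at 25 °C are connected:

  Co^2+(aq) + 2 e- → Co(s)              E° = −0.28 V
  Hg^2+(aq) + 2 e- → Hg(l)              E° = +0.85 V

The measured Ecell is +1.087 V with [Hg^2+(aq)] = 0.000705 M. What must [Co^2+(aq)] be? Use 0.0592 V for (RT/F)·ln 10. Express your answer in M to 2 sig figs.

Hg²⁺/Hg is the cathode (higher E°); E°cell = +0.85 − (−0.28) = +1.13 V with n = 2.
From the Nernst equation, log Q = n(E° − E)/0.0592 = 2·(+1.13 − (+1.087))/0.0592 = 1.453.
For Hg^2+(aq) + Co(s) → Hg(l) + Co^2+(aq), the reaction quotient is Q = [Co^2+(aq)] / [Hg^2+(aq)].
Substituting the known concentrations and solving, log [Co^2+(aq)] = −1.699 and [Co^2+(aq)] = 0.020 M.

0.020 M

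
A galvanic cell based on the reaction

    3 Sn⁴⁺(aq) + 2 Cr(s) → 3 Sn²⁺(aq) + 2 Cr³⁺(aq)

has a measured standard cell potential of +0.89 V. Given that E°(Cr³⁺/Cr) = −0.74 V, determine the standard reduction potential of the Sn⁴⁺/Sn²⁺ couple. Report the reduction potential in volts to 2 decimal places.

+0.15 V

In the reaction as written the Sn⁴⁺/Sn²⁺ couple is reduced (cathode) and Cr³⁺/Cr is oxidized (anode), so E°cell = E°(Sn⁴⁺/Sn²⁺) − E°(Cr³⁺/Cr).
E°(Sn⁴⁺/Sn²⁺) = E°cell + E°(anode) = +0.89 + (−0.74) = +0.15 V.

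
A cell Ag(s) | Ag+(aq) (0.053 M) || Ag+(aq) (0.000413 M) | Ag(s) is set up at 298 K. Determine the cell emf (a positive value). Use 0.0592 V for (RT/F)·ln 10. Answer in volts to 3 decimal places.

For a concentration cell E°cell = 0, since both electrodes use the same couple.
The compartment with the higher Ag+(aq) concentration (0.053 M) acts as the cathode; ions are reduced there and produced at the dilute (0.000413 M) anode.
With n = 1, Ecell = −(0.0592/1)·log([dilute]/[conc]) = −(0.0592/1)·log(0.000413/0.053) = +0.125 V.

0.125 V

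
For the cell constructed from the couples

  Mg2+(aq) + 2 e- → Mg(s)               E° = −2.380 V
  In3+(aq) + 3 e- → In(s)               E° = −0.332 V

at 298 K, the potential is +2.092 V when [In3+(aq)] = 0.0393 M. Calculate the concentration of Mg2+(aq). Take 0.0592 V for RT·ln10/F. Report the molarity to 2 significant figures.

In³⁺/In is the cathode (higher E°); E°cell = −0.332 − (−2.380) = +2.048 V with n = 6.
Rearranging E = E° − (0.0592/n)·log Q gives log Q = 6(+2.048 − (+2.092))/0.0592 = −4.459.
Balancing electrons gives 2 In3+(aq) + 3 Mg(s) → 2 In(s) + 3 Mg2+(aq); thus Q = [Mg2+(aq)]^3 / [In3+(aq)]^2.
Substituting the known concentrations and solving, log [Mg2+(aq)] = −2.423 and [Mg2+(aq)] = 0.0038 M.

0.0038 M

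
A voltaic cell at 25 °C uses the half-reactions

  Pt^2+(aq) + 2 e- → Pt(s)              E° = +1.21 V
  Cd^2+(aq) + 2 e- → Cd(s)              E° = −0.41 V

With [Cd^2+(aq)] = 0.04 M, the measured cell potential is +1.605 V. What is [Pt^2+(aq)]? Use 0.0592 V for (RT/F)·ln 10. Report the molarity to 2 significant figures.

0.012 M

With Pt²⁺/Pt at the cathode and Cd²⁺/Cd at the anode, E°cell = +1.21 − (−0.41) = +1.62 V (n = 2).
From the Nernst equation, log Q = n(E° − E)/0.0592 = 2·(+1.62 − (+1.605))/0.0592 = 0.507.
For Pt^2+(aq) + Cd(s) → Pt(s) + Cd^2+(aq), the reaction quotient is Q = [Cd^2+(aq)] / [Pt^2+(aq)].
Solving for the unknown gives log [Pt^2+(aq)] = −1.905, so [Pt^2+(aq)] ≈ 0.012 M.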